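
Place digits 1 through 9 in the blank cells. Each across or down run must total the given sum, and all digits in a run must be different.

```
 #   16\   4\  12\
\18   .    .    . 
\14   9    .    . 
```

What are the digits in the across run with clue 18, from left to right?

7 3 8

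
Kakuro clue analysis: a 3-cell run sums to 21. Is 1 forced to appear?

No

Counterexample: {4,8,9} sums to 21 without using 1.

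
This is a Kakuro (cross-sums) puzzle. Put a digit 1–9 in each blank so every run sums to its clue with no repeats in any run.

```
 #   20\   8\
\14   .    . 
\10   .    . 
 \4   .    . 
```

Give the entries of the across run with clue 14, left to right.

9 5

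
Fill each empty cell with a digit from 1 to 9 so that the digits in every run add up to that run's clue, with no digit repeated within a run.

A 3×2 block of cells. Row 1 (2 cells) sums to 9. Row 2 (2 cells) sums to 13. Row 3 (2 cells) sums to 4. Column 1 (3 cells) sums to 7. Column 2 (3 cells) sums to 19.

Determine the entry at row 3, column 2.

4 in 2 cells must be {1,3}; 7 in 3 cells must be {1,2,4}.
The 13 across and the 7 down share only 4, so (2,1) = 4.
(2,2) = 13 − 4 = 9 completes the 13 across.
Given what's placed, (3,1) must be 1 to fit the 4 across and 7 down.
(3,2) = 4 − 1 = 3 completes the 4 across.
(1,1) = 7 − 5 = 2 completes the 7 down.
(1,2) = 9 − 2 = 7 completes the 9 across.

3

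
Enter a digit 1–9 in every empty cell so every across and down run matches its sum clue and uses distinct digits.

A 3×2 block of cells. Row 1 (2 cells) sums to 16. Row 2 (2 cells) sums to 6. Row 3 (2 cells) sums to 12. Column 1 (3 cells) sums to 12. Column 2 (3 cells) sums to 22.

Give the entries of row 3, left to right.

16 in 2 cells must be {7,9}.
The 6 across and the 22 down share only 5, so (2,2) = 5.
Given what's placed, (1,2) must be 9 to fit the 16 across and 22 down.
(2,1) = 6 − 5 = 1 completes the 6 across.
(3,2) = 22 − 14 = 8 completes the 22 down.
(1,1) = 16 − 9 = 7 completes the 16 across.
(3,1) = 12 − 8 = 4 completes the 12 across.

4, 8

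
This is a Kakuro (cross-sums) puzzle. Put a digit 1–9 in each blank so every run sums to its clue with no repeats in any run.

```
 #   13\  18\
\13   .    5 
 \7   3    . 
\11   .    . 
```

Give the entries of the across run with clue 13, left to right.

8 5

R1C1 = 13 − 5 = 8 completes the 13 across.
R2C2 = 7 − 3 = 4 completes the 7 across.
R3C1 = 13 − 11 = 2 completes the 13 down.
R3C2 = 11 − 2 = 9 completes the 11 across.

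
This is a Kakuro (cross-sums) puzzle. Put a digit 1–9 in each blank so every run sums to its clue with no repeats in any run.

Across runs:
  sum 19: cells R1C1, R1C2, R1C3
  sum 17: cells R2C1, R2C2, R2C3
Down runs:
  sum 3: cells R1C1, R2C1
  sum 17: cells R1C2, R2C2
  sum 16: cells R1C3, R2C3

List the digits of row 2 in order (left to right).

3 in 2 cells must be {1,2}; 17 in 2 cells must be {8,9}; 16 in 2 cells must be {7,9}.
The 19 across and the 3 down share only 2, so R1C1 = 2.
Given what's placed, R1C3 must be 9 to fit the 19 across and 16 down.
R2C1 = 3 − 2 = 1 completes the 3 down.
R2C2 = 9: the only remaining digit allowed by both the 17 across and the 17 down.
R2C3 = 17 − 10 = 7 completes the 17 across.
R1C2 = 19 − 11 = 8 completes the 19 across.

1, 9, 7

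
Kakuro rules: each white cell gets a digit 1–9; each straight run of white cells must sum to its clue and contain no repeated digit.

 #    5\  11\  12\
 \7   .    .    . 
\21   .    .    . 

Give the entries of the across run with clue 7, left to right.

1 2 4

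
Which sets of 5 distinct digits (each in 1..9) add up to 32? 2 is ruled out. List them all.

{3,5,7,8,9}; {4,5,6,8,9}

5 distinct digits from 1–9 sum between 15 and 35.
Dropping sets that contain 2.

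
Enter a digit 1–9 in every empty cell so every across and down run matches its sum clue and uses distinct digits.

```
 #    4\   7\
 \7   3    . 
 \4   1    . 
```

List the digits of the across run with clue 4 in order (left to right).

4 in 2 cells must be {1,3}.
R1C2 = 7 − 3 = 4 completes the 7 across.
R2C2 = 4 − 1 = 3 completes the 4 across.

1 3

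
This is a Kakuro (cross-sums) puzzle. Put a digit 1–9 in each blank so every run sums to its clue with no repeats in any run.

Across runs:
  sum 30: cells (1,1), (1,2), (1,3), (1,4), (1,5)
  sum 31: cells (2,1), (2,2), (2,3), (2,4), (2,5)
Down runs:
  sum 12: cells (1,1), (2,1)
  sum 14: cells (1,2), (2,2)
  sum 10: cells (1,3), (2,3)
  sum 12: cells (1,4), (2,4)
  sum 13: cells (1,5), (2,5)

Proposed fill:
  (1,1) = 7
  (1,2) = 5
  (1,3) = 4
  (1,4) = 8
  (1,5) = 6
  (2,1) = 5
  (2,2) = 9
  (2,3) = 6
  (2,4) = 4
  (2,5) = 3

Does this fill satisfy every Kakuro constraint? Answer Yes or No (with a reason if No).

No — the across run (2,1)–(2,5) sums to 27, not 31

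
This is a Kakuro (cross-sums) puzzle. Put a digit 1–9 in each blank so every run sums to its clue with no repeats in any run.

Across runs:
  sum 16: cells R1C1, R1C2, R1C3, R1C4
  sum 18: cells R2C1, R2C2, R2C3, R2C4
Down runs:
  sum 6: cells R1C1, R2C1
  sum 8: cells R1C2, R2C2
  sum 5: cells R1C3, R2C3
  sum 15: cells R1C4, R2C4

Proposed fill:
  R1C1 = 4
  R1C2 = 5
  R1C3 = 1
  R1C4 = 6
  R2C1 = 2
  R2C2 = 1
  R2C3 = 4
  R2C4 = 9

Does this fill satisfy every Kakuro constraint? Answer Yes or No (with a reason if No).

No — the across run R2C1–R2C4 sums to 16, not 18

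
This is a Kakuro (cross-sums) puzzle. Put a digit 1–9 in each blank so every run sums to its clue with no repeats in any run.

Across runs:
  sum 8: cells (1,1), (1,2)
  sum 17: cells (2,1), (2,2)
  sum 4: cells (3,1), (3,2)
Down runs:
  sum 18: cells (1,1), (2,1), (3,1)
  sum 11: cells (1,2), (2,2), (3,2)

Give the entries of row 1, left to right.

6 2

17 in 2 cells must be {8,9}; 4 in 2 cells must be {1,3}.
The 17 across and the 11 down share only 8, so (2,2) = 8.
Given what's placed, (3,2) must be 1 to fit the 4 across and 11 down.
(1,2) = 11 − 9 = 2 completes the 11 down.
(2,1) = 17 − 8 = 9 completes the 17 across.
(3,1) = 4 − 1 = 3 completes the 4 across.
(1,1) = 8 − 2 = 6 completes the 8 across.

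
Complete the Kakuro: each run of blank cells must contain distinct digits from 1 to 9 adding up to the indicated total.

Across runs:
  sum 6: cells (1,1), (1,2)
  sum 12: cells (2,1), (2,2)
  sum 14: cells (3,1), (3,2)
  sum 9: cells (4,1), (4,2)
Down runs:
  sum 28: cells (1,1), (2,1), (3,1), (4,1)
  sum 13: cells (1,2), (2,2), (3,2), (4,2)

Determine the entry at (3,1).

9

Nothing is forced directly, so branch on (3,2), whose candidates are 5 or 6. If (3,2) = 6: that forces (2,2) = 4, (3,1) = 8, after which (2,1) would have to be in {8} for the 12 across but in {4,5,6,7,9} for the 28 down — contradiction. So (3,2) = 5.
(3,1) = 14 − 5 = 9 completes the 14 across.
Nothing is forced directly, so branch on (1,1), whose candidates are 4 or 5. If (1,1) = 4: then (1,2) would have to be in {2} for the 6 across but in {1,3,4} for the 13 down — contradiction. So (1,1) = 5.
(1,2) = 6 − 5 = 1 completes the 6 across.
(2,1) = 8: the only remaining digit allowed by both the 12 across and the 28 down.
(2,2) = 12 − 8 = 4 completes the 12 across.
(4,1) = 28 − 22 = 6 completes the 28 down.
(4,2) = 9 − 6 = 3 completes the 9 across.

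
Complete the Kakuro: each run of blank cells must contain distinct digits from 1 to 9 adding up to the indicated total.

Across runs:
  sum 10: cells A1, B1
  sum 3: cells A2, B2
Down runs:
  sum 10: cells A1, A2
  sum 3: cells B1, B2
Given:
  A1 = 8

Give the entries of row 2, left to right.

3 in 2 cells must be {1,2}.
B1 = 10 − 8 = 2 completes the 10 across.
A2 = 10 − 8 = 2 completes the 10 down.
B2 = 3 − 2 = 1 completes the 3 across.

2 1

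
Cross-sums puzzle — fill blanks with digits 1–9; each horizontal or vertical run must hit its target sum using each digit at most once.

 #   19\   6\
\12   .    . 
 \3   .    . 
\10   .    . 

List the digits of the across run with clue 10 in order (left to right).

8, 2

3 in 2 cells must be {1,2}; 6 in 3 cells must be {1,2,3}.
The 12 across and the 6 down share only 3, so R1C2 = 3.
The 3 across and the 19 down share only 2, so R2C1 = 2.
R2C2 = 3 − 2 = 1 completes the 3 across.
R3C2 = 6 − 4 = 2 completes the 6 down.
R1C1 = 12 − 3 = 9 completes the 12 across.
R3C1 = 10 − 2 = 8 completes the 10 across.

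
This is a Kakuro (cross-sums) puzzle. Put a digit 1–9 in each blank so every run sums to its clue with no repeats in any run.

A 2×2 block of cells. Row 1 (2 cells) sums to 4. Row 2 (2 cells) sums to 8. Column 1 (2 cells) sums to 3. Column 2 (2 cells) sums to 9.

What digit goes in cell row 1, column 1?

1

4 in 2 cells must be {1,3}; 3 in 2 cells must be {1,2}.
The 4 across and the 3 down share only 1, so (1,1) = 1.
(1,2) = 4 − 1 = 3 completes the 4 across.
(2,1) = 3 − 1 = 2 completes the 3 down.
(2,2) = 8 − 2 = 6 completes the 8 across.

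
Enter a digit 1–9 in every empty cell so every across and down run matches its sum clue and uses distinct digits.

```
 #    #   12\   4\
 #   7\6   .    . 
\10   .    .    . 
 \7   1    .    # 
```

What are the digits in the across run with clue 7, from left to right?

4 in 2 cells must be {1,3}.
Intersecting the 6 across with the 4 down forces R1C3 = 1.
R2C1 = 7 − 1 = 6 completes the 7 down.
R2C3 = 4 − 1 = 3 completes the 4 down.
R3C2 = 7 − 1 = 6 completes the 7 across.
R1C2 = 6 − 1 = 5 completes the 6 across.
R2C2 = 10 − 9 = 1 completes the 10 across.

1 6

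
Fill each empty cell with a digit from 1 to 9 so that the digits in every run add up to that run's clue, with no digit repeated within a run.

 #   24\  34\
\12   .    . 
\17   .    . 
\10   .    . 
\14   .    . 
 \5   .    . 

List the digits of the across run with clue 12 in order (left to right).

5, 7

17 in 2 cells must be {8,9}; 34 in 5 cells must be {4,6,7,8,9}.
Only 4 fits R5C2 under both its across sum 5 and down sum 34.
R5C1 = 5 − 4 = 1 completes the 5 across.
Nothing is forced directly, so branch on R4C2, whose candidates are 6 or 8 or 9. If R4C2 = 6: that forces R4C1 = 8, R2C1 = 9, R2C2 = 8, R1C1 = 4, after which R1C2 would have to be in {8} for the 12 across but in {7,9} for the 34 down — contradiction. If R4C2 = 9: that forces R2C2 = 8, R4C1 = 5, R1C2 = 7, R2C1 = 9, R3C2 = 6, after which R1C1 would have to be in {5} for the 12 across but in {2,3,6,7} for the 24 down — contradiction. So R4C2 = 8.
R2C2 = 9: the only remaining digit allowed by both the 17 across and the 34 down.
R4C1 = 14 − 8 = 6 completes the 14 across.
Given what's placed, R1C2 must be 7 to fit the 12 across and 34 down.
R2C1 = 17 − 9 = 8 completes the 17 across.
R3C2 = 34 − 28 = 6 completes the 34 down.
R1C1 = 12 − 7 = 5 completes the 12 across.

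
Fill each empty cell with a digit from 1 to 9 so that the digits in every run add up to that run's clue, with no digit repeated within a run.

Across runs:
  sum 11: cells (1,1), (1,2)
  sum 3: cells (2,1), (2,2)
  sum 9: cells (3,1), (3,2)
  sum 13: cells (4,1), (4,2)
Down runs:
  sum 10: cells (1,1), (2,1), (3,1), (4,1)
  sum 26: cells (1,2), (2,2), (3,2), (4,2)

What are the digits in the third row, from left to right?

3 in 2 cells must be {1,2}; 10 in 4 cells must be {1,2,3,4}.
Only 2 fits (2,2) under both its across sum 3 and down sum 26.
The 13 across and the 10 down share only 4, so (4,1) = 4.
(4,2) = 13 − 4 = 9 completes the 13 across.
(2,1) = 3 − 2 = 1 completes the 3 across.
No cell is forced outright now. (1,1) can only be 2 or 3 (the digits allowed by both its 11 across and its 10 down). If (1,1) = 2: then (1,2) would have to be in {9} for the 11 across but in {7,8} for the 26 down — contradiction. So (1,1) = 3.
(1,2) = 11 − 3 = 8 completes the 11 across.
(3,1) = 10 − 8 = 2 completes the 10 down.
(3,2) = 9 − 2 = 7 completes the 9 across.

2 7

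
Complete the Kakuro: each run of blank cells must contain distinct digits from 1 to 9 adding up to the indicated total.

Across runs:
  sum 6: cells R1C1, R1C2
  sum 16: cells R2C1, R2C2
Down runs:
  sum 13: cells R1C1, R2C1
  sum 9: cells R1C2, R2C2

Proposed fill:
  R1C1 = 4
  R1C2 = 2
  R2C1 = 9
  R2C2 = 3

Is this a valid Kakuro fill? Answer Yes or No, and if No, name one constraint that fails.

No — the across run R2C1–R2C2 sums to 12, not 16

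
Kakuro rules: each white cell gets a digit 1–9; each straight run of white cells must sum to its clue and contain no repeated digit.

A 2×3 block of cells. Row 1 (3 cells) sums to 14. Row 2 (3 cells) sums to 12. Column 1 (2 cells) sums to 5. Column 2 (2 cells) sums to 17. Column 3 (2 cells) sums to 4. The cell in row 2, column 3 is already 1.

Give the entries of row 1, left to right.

2, 9, 3

17 in 2 cells must be {8,9}; 4 in 2 cells must be {1,3}.
(1,3) = 4 − 1 = 3 completes the 4 down.
Given what's placed, (1,2) must be 9 to fit the 14 across and 17 down.
(2,2) = 17 − 9 = 8 completes the 17 down.
(1,1) = 14 − 12 = 2 completes the 14 across.
(2,1) = 12 − 9 = 3 completes the 12 across.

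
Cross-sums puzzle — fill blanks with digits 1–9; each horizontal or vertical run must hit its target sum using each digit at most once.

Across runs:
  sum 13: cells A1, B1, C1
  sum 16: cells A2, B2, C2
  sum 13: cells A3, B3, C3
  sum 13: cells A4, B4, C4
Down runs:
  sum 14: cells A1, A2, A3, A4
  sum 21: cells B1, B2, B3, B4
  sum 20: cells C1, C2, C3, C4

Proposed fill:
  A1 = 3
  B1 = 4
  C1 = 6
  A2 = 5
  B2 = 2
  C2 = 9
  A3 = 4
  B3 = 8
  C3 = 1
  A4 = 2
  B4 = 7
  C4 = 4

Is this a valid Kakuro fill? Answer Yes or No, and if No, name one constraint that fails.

Across: 3+4+6=13; 5+2+9=16; 4+8+1=13; 2+7+4=13. Down: 3+5+4+2=14; 4+2+8+7=21; 6+9+1+4=20. No digit repeats within any run.

Yes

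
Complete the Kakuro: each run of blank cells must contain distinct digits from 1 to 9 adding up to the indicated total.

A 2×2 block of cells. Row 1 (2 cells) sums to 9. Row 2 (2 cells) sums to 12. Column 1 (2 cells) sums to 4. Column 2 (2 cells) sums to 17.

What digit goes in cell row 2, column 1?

4 in 2 cells must be {1,3}; 17 in 2 cells must be {8,9}.
The 9 across and the 17 down share only 8, so (1,2) = 8.
The 12 across and the 4 down share only 3, so (2,1) = 3.
(2,2) = 12 − 3 = 9 completes the 12 across.
(1,1) = 9 − 8 = 1 completes the 9 across.

3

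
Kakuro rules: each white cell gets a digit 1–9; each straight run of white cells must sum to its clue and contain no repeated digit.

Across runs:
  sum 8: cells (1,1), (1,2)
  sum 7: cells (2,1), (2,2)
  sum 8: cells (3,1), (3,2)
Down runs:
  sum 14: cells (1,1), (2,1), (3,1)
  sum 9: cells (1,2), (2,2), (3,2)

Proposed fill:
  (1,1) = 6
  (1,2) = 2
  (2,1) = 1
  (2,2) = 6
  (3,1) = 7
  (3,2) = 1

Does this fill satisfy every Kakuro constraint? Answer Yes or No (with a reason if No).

Yes

Across: 6+2=8; 1+6=7; 7+1=8. Down: 6+1+7=14; 2+6+1=9. No digit repeats within any run.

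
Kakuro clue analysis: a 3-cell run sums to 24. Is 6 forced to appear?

The only way to make 24 from 3 distinct digits is {7,8,9}, which does not contain 6.

No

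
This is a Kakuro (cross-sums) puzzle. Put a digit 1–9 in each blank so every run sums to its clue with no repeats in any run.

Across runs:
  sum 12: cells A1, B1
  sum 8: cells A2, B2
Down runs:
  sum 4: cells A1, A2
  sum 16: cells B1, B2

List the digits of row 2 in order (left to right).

4 in 2 cells must be {1,3}; 16 in 2 cells must be {7,9}.
The 12 across and the 4 down share only 3, so A1 = 3.
B1 = 12 − 3 = 9 completes the 12 across.
A2 = 4 − 3 = 1 completes the 4 down.
B2 = 8 − 1 = 7 completes the 8 across.

1, 7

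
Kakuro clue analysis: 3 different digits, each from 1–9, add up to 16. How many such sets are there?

8

3 distinct digits from 1–9 sum between 6 and 24.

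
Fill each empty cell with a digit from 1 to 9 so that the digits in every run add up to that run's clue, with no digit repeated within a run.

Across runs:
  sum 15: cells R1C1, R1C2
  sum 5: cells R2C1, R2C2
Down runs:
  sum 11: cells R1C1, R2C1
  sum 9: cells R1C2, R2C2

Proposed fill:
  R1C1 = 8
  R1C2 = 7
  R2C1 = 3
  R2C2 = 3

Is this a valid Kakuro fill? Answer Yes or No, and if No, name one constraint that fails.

No — the across run R2C1–R2C2 sums to 6, not 5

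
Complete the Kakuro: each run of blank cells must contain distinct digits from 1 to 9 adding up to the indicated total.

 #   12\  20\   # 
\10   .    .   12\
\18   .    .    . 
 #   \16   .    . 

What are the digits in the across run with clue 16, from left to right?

9 7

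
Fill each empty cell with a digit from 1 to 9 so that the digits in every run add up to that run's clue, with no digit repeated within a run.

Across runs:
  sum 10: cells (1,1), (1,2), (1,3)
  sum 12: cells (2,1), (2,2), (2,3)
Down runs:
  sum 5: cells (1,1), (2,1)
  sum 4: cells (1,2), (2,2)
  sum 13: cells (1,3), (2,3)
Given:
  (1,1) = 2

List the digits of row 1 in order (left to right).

2, 3, 5

4 in 2 cells must be {1,3}.
(2,1) = 5 − 2 = 3 completes the 5 down.
Given what's placed, (2,2) must be 1 to fit the 12 across and 4 down.
(2,3) = 12 − 4 = 8 completes the 12 across.
(1,2) = 4 − 1 = 3 completes the 4 down.
(1,3) = 10 − 5 = 5 completes the 10 across.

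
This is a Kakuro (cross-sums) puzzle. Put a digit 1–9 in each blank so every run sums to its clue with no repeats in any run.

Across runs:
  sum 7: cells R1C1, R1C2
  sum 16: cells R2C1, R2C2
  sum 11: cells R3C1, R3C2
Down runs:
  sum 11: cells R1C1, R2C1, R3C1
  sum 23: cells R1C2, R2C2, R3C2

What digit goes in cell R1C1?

1

16 in 2 cells must be {7,9}; 23 in 3 cells must be {6,8,9}.
The 7 across and the 23 down share only 6, so R1C2 = 6.
The 16 across and the 11 down share only 7, so R2C1 = 7.
R2C2 = 16 − 7 = 9 completes the 16 across.
R3C1 = 3: the only remaining digit allowed by both the 11 across and the 11 down.
R3C2 = 11 − 3 = 8 completes the 11 across.
R1C1 = 7 − 6 = 1 completes the 7 across.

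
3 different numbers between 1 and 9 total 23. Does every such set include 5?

No

The only way to make 23 from 3 distinct digits is {6,8,9}, which does not contain 5.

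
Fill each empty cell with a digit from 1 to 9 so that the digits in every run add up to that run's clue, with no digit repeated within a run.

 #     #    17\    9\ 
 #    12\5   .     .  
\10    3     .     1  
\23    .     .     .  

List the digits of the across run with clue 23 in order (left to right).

23 in 3 cells must be {6,8,9}.
R2C2 = 10 − 4 = 6 completes the 10 across.
R3C1 = 12 − 3 = 9 completes the 12 down.
Given what's placed, R3C2 must be 8 to fit the 23 across and 17 down.
R3C3 = 23 − 17 = 6 completes the 23 across.
R1C2 = 17 − 14 = 3 completes the 17 down.
R1C3 = 5 − 3 = 2 completes the 5 across.

9 8 6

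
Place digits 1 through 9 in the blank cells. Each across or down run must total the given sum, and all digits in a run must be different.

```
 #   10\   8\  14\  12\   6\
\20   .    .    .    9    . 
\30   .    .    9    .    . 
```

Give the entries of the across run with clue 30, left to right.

7 6 9 3 5

R1C3 = 14 − 9 = 5 completes the 14 down.
R2C4 = 12 − 9 = 3 completes the 12 down.
No cell is forced outright now. R1C5 can only be 1 or 2 (the digits allowed by both its 20 across and its 6 down). If R1C5 = 2: that forces R2C5 = 4, R2C2 = 6, after which R1C2 would have to be in {1,3} for the 20 across but in {2} for the 8 down — contradiction. So R1C5 = 1.
R2C5 = 6 − 1 = 5 completes the 6 down.
Nothing is forced directly, so branch on R2C1, whose candidates are 6 or 7. If R2C1 = 6: then R1C1 would have to be in {2,3} for the 20 across but in {4} for the 10 down — contradiction. So R2C1 = 7.
R1C1 = 10 − 7 = 3 completes the 10 down.
R1C2 = 20 − 18 = 2 completes the 20 across.
R2C2 = 30 − 24 = 6 completes the 30 across.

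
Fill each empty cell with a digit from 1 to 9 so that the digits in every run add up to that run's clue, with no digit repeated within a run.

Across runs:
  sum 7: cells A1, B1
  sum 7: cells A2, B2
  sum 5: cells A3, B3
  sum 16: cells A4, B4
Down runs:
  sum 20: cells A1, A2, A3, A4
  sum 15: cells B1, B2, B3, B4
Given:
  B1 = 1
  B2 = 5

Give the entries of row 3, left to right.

16 in 2 cells must be {7,9}.
A1 = 7 − 1 = 6 completes the 7 across.
A2 = 7 − 5 = 2 completes the 7 across.
Given what's placed, B4 must be 7 to fit the 16 across and 15 down.
B3 = 15 − 13 = 2 completes the 15 down.
A4 = 16 − 7 = 9 completes the 16 across.
A3 = 5 − 2 = 3 completes the 5 across.

3, 2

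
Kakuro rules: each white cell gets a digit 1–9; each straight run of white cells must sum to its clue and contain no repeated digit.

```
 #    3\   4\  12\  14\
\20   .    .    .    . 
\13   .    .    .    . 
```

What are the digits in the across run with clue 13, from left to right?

1 3 4 5

3 in 2 cells must be {1,2}; 4 in 2 cells must be {1,3}.
Nothing is forced directly, so branch on R1C1, whose candidates are 1 or 2. If R1C1 = 1: that forces R1C2 = 3, R1C4 = 9, R2C1 = 2, R2C2 = 1, after which R2C4 would have to be in {3,4,6,7} for the 13 across but in {5} for the 14 down — contradiction. So R1C1 = 2.
R2C1 = 3 − 2 = 1 completes the 3 down.
Given what's placed, R2C2 must be 3 to fit the 13 across and 4 down.
R2C4 = 5: the only remaining digit allowed by both the 13 across and the 14 down.
R1C2 = 4 − 3 = 1 completes the 4 down.
R1C4 = 14 − 5 = 9 completes the 14 down.
R2C3 = 13 − 9 = 4 completes the 13 across.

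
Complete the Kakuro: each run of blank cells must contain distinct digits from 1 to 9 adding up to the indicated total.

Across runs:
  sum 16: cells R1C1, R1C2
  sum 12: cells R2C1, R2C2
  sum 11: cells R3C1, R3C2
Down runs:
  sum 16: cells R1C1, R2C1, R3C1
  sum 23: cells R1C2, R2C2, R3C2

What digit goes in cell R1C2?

9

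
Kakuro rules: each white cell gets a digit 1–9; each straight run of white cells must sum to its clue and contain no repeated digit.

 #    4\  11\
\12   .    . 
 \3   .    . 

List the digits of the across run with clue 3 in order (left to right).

1 2

3 in 2 cells must be {1,2}; 4 in 2 cells must be {1,3}.
The 12 across and the 4 down share only 3, so R1C1 = 3.
R1C2 = 12 − 3 = 9 completes the 12 across.
R2C1 = 4 − 3 = 1 completes the 4 down.
R2C2 = 3 − 1 = 2 completes the 3 across.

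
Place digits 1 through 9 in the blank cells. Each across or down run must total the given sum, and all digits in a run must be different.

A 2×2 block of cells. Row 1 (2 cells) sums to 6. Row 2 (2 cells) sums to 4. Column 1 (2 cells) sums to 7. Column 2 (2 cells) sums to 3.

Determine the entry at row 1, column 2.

2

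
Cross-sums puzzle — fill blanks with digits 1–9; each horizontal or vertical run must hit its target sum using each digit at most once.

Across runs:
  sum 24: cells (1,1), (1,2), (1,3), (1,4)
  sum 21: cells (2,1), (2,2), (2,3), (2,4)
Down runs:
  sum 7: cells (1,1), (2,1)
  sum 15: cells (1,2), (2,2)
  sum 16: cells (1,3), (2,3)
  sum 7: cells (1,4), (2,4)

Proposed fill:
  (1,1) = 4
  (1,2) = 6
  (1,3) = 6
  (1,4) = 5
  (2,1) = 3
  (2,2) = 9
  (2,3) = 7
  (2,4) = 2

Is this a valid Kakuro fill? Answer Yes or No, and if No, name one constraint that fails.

No — the down run (1,3)–(2,3) sums to 13, not 16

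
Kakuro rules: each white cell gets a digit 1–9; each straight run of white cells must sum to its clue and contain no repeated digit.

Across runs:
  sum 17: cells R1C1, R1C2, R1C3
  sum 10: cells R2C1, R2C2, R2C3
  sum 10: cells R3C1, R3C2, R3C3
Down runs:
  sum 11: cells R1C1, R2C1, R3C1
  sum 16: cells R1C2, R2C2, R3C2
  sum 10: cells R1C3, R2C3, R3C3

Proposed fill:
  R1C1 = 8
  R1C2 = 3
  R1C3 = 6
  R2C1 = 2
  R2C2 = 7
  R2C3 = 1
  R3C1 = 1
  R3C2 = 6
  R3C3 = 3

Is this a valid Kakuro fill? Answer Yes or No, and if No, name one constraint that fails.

Yes

Across: 8+3+6=17; 2+7+1=10; 1+6+3=10. Down: 8+2+1=11; 3+7+6=16; 6+1+3=10. No digit repeats within any run.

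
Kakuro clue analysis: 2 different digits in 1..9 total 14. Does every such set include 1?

No

Counterexample: {5,9} sums to 14 without using 1.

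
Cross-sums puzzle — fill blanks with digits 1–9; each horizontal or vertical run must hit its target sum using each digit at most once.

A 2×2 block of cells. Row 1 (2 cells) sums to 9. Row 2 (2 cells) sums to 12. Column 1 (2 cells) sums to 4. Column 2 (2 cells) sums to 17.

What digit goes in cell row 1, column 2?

4 in 2 cells must be {1,3}; 17 in 2 cells must be {8,9}.
The 9 across and the 17 down share only 8, so (1,2) = 8.
The 12 across and the 4 down share only 3, so (2,1) = 3.
(2,2) = 12 − 3 = 9 completes the 12 across.
(1,1) = 9 − 8 = 1 completes the 9 across.

8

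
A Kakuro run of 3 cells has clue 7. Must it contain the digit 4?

Yes

The only way to make 7 from 3 distinct digits is {1,2,4}, which contains 4.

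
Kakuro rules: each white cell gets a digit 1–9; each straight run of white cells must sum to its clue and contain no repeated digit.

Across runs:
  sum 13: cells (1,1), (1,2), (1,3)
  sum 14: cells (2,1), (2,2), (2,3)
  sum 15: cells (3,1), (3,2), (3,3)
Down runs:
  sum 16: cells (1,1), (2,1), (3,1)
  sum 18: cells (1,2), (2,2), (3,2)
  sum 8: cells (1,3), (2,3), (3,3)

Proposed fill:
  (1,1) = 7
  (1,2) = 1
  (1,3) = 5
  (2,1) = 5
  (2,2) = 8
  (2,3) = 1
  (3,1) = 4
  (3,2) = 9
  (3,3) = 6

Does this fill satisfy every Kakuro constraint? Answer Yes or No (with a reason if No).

No — the down run (1,3)–(3,3) sums to 12, not 8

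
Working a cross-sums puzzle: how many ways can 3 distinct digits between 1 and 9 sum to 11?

5

3 distinct digits from 1–9 sum between 6 and 24.
Enumerating: {1,2,8}, {1,3,7}, {1,4,6}, {2,3,6}, {2,4,5}.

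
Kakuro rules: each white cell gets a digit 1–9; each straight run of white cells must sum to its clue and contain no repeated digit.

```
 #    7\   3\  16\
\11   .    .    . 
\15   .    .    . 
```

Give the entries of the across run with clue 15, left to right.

3 in 2 cells must be {1,2}; 16 in 2 cells must be {7,9}.
The 11 across and the 16 down share only 7, so R1C3 = 7.
R2C3 = 16 − 7 = 9 completes the 16 down.
Given what's placed, R1C2 must be 1 to fit the 11 across and 3 down.
R2C2 = 3 − 1 = 2 completes the 3 down.
R1C1 = 11 − 8 = 3 completes the 11 across.
R2C1 = 15 − 11 = 4 completes the 15 across.

4 2 9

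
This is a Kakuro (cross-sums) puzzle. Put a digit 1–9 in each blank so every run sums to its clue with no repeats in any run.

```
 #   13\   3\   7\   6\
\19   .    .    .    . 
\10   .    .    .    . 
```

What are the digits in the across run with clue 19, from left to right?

10 in 4 cells must be {1,2,3,4}; 3 in 2 cells must be {1,2}.
Only 4 fits R2C1 under both its across sum 10 and down sum 13.
R1C1 = 13 − 4 = 9 completes the 13 down.
Nothing is forced directly, so branch on R1C2, whose candidates are 1 or 2. If R1C2 = 2: that forces R2C2 = 1, R2C4 = 2, after which R1C4 would have to be in {1,3,5,7} for the 19 across but in {4} for the 6 down — contradiction. So R1C2 = 1.
R2C2 = 3 − 1 = 2 completes the 3 down.
R2C4 = 1: the only remaining digit allowed by both the 10 across and the 6 down.
R1C4 = 6 − 1 = 5 completes the 6 down.
R2C3 = 10 − 7 = 3 completes the 10 across.
R1C3 = 19 − 15 = 4 completes the 19 across.

9, 1, 4, 5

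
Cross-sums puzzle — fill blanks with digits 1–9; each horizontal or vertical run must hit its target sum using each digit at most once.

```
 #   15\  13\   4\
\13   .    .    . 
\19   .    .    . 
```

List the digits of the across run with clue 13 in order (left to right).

8 4 1

4 in 2 cells must be {1,3}.
The 19 across and the 4 down share only 3, so R2C3 = 3.
R1C3 = 4 − 3 = 1 completes the 4 down.
Nothing is forced directly, so branch on R2C1, whose candidates are 7 or 9. If R2C1 = 9: then R1C1 would have to be in {3,4,5,7,8,9} for the 13 across but in {6} for the 15 down — contradiction. So R2C1 = 7.
R1C1 = 15 − 7 = 8 completes the 15 down.
R1C2 = 13 − 9 = 4 completes the 13 across.
R2C2 = 19 − 10 = 9 completes the 19 across.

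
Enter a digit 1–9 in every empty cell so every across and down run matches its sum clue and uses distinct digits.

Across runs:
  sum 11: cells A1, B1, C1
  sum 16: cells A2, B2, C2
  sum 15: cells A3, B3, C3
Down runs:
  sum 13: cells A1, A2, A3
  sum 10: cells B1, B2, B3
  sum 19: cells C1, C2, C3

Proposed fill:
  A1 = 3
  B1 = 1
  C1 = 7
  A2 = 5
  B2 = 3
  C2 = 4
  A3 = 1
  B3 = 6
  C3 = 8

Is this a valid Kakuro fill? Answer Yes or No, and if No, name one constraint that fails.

No — the down run A1–A3 sums to 9, not 13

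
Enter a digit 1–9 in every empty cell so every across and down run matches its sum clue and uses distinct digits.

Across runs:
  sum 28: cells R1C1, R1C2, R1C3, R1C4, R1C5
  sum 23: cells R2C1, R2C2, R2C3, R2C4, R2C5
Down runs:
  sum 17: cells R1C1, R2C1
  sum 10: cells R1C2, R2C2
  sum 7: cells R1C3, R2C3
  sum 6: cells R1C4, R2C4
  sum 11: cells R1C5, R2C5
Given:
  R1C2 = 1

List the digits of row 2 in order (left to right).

8 9 1 2 3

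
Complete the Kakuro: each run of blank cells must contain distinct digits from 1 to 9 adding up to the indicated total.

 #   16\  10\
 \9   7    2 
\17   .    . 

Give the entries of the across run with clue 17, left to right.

9 8

17 in 2 cells must be {8,9}; 16 in 2 cells must be {7,9}.
R2C1 = 16 − 7 = 9 completes the 16 down.
R2C2 = 17 − 9 = 8 completes the 17 across.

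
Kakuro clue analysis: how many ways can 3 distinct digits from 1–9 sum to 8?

3 distinct digits from 1–9 sum between 6 and 24.
Enumerating: {1,2,5}, {1,3,4}.

2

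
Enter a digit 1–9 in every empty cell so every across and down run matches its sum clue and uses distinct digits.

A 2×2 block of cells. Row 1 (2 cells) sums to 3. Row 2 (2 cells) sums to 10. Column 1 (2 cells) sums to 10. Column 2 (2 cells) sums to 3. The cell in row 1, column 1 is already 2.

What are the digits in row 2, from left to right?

8 2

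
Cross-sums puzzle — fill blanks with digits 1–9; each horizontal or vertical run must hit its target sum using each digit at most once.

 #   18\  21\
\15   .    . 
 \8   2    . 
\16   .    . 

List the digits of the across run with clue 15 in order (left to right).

7 8

16 in 2 cells must be {7,9}.
R2C2 = 8 − 2 = 6 completes the 8 across.
R3C2 = 7: the only remaining digit allowed by both the 16 across and the 21 down.
R1C2 = 21 − 13 = 8 completes the 21 down.
R3C1 = 16 − 7 = 9 completes the 16 across.
R1C1 = 15 − 8 = 7 completes the 15 across.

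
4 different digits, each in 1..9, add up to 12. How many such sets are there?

2

4 distinct digits from 1–9 sum between 10 and 30.
Enumerating: {1,2,3,6}, {1,2,4,5}.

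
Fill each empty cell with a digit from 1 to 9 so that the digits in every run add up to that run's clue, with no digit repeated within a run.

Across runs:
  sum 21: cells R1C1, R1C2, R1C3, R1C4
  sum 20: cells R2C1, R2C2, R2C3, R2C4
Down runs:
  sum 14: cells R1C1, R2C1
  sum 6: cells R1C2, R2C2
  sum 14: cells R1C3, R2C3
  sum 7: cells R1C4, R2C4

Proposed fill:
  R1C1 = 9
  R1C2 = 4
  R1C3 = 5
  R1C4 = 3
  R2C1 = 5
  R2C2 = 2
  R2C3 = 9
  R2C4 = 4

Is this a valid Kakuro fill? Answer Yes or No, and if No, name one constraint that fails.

Across: 9+4+5+3=21; 5+2+9+4=20. Down: 9+5=14; 4+2=6; 5+9=14; 3+4=7. No digit repeats within any run.

Yes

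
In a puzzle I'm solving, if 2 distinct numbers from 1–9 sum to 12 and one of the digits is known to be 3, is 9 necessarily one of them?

Yes

The only way to make 12 from 2 distinct digits under that restriction is {3,9}, which contains 9.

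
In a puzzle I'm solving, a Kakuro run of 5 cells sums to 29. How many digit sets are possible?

8

5 distinct digits from 1–9 sum between 15 and 35.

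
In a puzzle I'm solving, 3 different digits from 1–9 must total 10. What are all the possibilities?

3 distinct digits from 1–9 sum between 6 and 24.

{1,2,7}; {1,3,6}; {1,4,5}; {2,3,5}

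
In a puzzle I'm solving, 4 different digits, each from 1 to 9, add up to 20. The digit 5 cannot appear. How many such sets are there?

8

4 distinct digits from 1–9 sum between 10 and 30.
Dropping sets that contain 5.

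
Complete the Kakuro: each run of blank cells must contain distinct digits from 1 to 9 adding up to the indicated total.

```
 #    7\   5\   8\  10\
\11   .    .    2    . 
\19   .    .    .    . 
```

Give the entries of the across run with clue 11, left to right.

11 in 4 cells must be {1,2,3,5}.
R2C3 = 8 − 2 = 6 completes the 8 down.
No cell is forced outright now. R1C2 can only be 1 or 3 (the digits allowed by both its 11 across and its 5 down). If R1C2 = 3: that forces R1C4 = 1, R2C2 = 2, after which R2C4 would have to be in {3,4,7,8} for the 19 across but in {9} for the 10 down — contradiction. So R1C2 = 1.
Given what's placed, R1C4 must be 3 to fit the 11 across and 10 down.
R2C2 = 5 − 1 = 4 completes the 5 down.
R2C4 = 10 − 3 = 7 completes the 10 down.
R1C1 = 11 − 6 = 5 completes the 11 across.
R2C1 = 19 − 17 = 2 completes the 19 across.

5 1 2 3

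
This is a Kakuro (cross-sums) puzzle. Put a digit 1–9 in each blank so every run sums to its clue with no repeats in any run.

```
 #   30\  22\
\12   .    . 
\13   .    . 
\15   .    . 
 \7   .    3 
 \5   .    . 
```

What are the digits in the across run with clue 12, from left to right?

8 4

R4C1 = 7 − 3 = 4 completes the 7 across.
Nothing is forced directly, so branch on R5C1, whose candidates are 2 or 3. If R5C1 = 2: then R5C2 would have to be in {3} for the 5 across but in {1,2,4,5,6,7,8,9} for the 22 down — contradiction. So R5C1 = 3.
R5C2 = 5 − 3 = 2 completes the 5 across.
Nothing is forced directly, so branch on R1C1, whose candidates are 8 or 9. If R1C1 = 9: then R1C2 would have to be in {3} for the 12 across but in {1,4,5,6,7,8,9} for the 22 down — contradiction. So R1C1 = 8.
R1C2 = 12 − 8 = 4 completes the 12 across.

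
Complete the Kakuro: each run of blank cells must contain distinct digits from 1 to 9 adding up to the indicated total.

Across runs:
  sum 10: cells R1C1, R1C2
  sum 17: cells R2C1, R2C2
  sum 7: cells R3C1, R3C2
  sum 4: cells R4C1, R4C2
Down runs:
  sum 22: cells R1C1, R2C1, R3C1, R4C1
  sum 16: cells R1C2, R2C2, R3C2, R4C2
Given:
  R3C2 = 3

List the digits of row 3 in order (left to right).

17 in 2 cells must be {8,9}; 4 in 2 cells must be {1,3}.
R2C2 = 8: the only remaining digit allowed by both the 17 across and the 16 down.
R3C1 = 7 − 3 = 4 completes the 7 across.
R4C2 = 1: the only remaining digit allowed by both the 4 across and the 16 down.
R1C2 = 16 − 12 = 4 completes the 16 down.
R2C1 = 17 − 8 = 9 completes the 17 across.
R4C1 = 4 − 1 = 3 completes the 4 across.
R1C1 = 10 − 4 = 6 completes the 10 across.

4 3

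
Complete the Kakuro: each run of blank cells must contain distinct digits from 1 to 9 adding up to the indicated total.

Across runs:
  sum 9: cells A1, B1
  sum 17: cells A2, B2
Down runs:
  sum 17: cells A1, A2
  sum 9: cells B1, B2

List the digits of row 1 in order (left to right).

8, 1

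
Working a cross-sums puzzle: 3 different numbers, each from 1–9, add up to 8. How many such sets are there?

3 distinct digits from 1–9 sum between 6 and 24.
Enumerating: {1,2,5}, {1,3,4}.

2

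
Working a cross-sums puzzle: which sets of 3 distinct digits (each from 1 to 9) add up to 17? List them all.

{1,7,9}; {2,6,9}; {2,7,8}; {3,5,9}; {3,6,8}; {4,5,8}; {4,6,7}

3 distinct digits from 1–9 sum between 6 and 24.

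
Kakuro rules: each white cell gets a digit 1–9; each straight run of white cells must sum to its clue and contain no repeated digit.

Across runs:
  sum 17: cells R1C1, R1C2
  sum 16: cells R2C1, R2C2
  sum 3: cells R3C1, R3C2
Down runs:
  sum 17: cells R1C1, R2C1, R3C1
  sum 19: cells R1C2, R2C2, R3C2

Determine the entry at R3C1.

17 in 2 cells must be {8,9}; 16 in 2 cells must be {7,9}; 3 in 2 cells must be {1,2}.
The 3 across and the 19 down share only 2, so R3C2 = 2.
Given what's placed, R2C2 must be 9 to fit the 16 across and 19 down.
R3C1 = 3 − 2 = 1 completes the 3 across.
R1C1 = 9: the only remaining digit allowed by both the 17 across and the 17 down.
R1C2 = 17 − 9 = 8 completes the 17 across.
R2C1 = 16 − 9 = 7 completes the 16 across.

1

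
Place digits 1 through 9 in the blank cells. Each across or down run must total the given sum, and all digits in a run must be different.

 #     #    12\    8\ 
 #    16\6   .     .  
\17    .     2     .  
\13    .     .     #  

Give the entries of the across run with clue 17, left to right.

16 in 2 cells must be {7,9}.
Nothing is forced directly, so branch on R2C1, whose candidates are 7 or 9. If R2C1 = 7: then R2C3 would have to be in {8} for the 17 across but in {1,2,3,5,6,7} for the 8 down — contradiction. So R2C1 = 9.
R2C3 = 17 − 11 = 6 completes the 17 across.
R3C1 = 16 − 9 = 7 completes the 16 down.
R3C2 = 13 − 7 = 6 completes the 13 across.
R1C2 = 12 − 8 = 4 completes the 12 down.
R1C3 = 6 − 4 = 2 completes the 6 across.

9 2 6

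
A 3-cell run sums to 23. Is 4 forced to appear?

The only way to make 23 from 3 distinct digits is {6,8,9}, which does not contain 4.

No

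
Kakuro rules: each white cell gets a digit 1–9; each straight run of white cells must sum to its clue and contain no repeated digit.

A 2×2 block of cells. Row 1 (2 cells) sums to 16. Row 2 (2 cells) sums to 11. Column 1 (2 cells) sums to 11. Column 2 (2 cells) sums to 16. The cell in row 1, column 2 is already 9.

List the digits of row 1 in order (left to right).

7, 9

16 in 2 cells must be {7,9}.
(1,1) = 16 − 9 = 7 completes the 16 across.
(2,1) = 11 − 7 = 4 completes the 11 down.
(2,2) = 11 − 4 = 7 completes the 11 across.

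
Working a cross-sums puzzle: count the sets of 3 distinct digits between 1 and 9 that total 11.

5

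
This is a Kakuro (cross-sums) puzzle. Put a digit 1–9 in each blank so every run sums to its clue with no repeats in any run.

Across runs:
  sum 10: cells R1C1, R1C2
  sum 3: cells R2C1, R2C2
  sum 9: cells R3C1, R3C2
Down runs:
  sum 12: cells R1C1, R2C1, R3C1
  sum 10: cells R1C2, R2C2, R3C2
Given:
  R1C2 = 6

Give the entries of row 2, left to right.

3 in 2 cells must be {1,2}.
R1C1 = 10 − 6 = 4 completes the 10 across.
Given what's placed, R2C2 must be 1 to fit the 3 across and 10 down.
R3C2 = 10 − 7 = 3 completes the 10 down.
R2C1 = 3 − 1 = 2 completes the 3 across.
R3C1 = 9 − 3 = 6 completes the 9 across.

2 1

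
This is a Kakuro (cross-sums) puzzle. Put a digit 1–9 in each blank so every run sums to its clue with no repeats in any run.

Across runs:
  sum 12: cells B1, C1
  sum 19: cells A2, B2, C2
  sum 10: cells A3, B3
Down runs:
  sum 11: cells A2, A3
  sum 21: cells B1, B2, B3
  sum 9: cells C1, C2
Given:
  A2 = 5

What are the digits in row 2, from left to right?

5 8 6

A3 = 11 − 5 = 6 completes the 11 down.
B3 = 10 − 6 = 4 completes the 10 across.
B2 = 8: the only remaining digit allowed by both the 19 across and the 21 down.
C2 = 19 − 13 = 6 completes the 19 across.
B1 = 21 − 12 = 9 completes the 21 down.
C1 = 12 − 9 = 3 completes the 12 across.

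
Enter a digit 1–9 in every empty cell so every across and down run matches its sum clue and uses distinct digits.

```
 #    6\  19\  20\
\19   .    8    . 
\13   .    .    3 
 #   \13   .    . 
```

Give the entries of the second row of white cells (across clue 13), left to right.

4 6 3

Given what's placed, R1C3 must be 9 to fit the 19 across and 20 down.
R3C3 = 20 − 12 = 8 completes the 20 down.
R1C1 = 19 − 17 = 2 completes the 19 across.
R2C1 = 6 − 2 = 4 completes the 6 down.
R2C2 = 13 − 7 = 6 completes the 13 across.
R3C2 = 13 − 8 = 5 completes the 13 across.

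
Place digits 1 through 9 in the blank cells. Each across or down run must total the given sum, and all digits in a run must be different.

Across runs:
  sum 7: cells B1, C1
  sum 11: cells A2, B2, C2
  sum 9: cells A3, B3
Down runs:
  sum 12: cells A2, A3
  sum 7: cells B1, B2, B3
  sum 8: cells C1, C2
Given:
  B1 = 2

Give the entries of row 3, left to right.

7 in 3 cells must be {1,2,4}.
C1 = 7 − 2 = 5 completes the 7 across.
C2 = 8 − 5 = 3 completes the 8 down.
A2 = 7: the only remaining digit allowed by both the 11 across and the 12 down.
B2 = 11 − 10 = 1 completes the 11 across.
A3 = 12 − 7 = 5 completes the 12 down.
B3 = 9 − 5 = 4 completes the 9 across.

5 4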